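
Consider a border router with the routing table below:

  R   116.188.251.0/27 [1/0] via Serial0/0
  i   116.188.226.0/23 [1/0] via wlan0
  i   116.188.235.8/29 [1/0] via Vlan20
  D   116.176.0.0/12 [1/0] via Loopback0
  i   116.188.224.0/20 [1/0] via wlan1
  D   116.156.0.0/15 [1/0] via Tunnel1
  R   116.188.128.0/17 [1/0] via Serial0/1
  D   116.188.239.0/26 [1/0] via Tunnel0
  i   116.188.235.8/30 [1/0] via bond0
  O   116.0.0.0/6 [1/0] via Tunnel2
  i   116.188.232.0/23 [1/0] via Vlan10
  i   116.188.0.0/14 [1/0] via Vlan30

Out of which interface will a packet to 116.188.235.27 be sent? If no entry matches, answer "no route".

Routes whose prefix contains 116.188.235.27:
  116.0.0.0/6 (116.0.0.0 - 119.255.255.255) -> Tunnel2
  116.176.0.0/12 (116.176.0.0 - 116.191.255.255) -> Loopback0
  116.188.0.0/14 (116.188.0.0 - 116.191.255.255) -> Vlan30
  116.188.128.0/17 (116.188.128.0 - 116.188.255.255) -> Serial0/1
  116.188.224.0/20 (116.188.224.0 - 116.188.239.255) -> wlan1
More-specific entries that do NOT match:
  116.188.235.8/30 (116.188.235.8 - 116.188.235.11) does not contain 116.188.235.27
  116.188.235.8/29 (116.188.235.8 - 116.188.235.15) does not contain 116.188.235.27
  116.188.251.0/27 (116.188.251.0 - 116.188.251.31) does not contain 116.188.235.27
  116.188.239.0/26 (116.188.239.0 - 116.188.239.63) does not contain 116.188.235.27
  116.188.226.0/23 (116.188.226.0 - 116.188.227.255) does not contain 116.188.235.27
  116.188.232.0/23 (116.188.232.0 - 116.188.233.255) does not contain 116.188.235.27
Longest matching prefix is /20 -> interface wlan1.

wlan1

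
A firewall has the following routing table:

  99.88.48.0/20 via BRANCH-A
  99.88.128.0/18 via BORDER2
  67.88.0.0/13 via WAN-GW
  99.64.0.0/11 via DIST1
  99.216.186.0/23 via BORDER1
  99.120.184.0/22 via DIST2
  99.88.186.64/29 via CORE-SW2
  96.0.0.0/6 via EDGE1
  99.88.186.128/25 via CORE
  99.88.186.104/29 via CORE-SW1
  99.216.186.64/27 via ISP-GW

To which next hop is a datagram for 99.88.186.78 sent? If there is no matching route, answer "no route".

BORDER2

Routes whose prefix contains 99.88.186.78:
  96.0.0.0/6 (96.0.0.0 - 99.255.255.255) -> EDGE1
  99.64.0.0/11 (99.64.0.0 - 99.95.255.255) -> DIST1
  99.88.128.0/18 (99.88.128.0 - 99.88.191.255) -> BORDER2
More-specific entries that do NOT match:
  99.88.186.64/29 (99.88.186.64 - 99.88.186.71) does not contain 99.88.186.78
  99.88.186.104/29 (99.88.186.104 - 99.88.186.111) does not contain 99.88.186.78
  99.216.186.64/27 (99.216.186.64 - 99.216.186.95) does not contain 99.88.186.78
  99.88.186.128/25 (99.88.186.128 - 99.88.186.255) does not contain 99.88.186.78
  99.216.186.0/23 (99.216.186.0 - 99.216.187.255) does not contain 99.88.186.78
  99.120.184.0/22 (99.120.184.0 - 99.120.187.255) does not contain 99.88.186.78
  99.88.48.0/20 (99.88.48.0 - 99.88.63.255) does not contain 99.88.186.78
Longest matching prefix is /18 -> next hop BORDER2.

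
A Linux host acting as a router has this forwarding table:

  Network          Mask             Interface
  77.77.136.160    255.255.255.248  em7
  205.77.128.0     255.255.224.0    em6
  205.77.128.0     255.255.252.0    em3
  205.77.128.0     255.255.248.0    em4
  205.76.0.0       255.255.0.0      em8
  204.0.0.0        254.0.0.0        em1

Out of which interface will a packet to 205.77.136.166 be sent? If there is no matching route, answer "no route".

em6

Routes whose prefix contains 205.77.136.166:
  204.0.0.0/7 (204.0.0.0 - 205.255.255.255) -> em1
  205.77.128.0/19 (205.77.128.0 - 205.77.159.255) -> em6
More-specific entries that do NOT match:
  77.77.136.160/29 (77.77.136.160 - 77.77.136.167) does not contain 205.77.136.166
  205.77.128.0/22 (205.77.128.0 - 205.77.131.255) does not contain 205.77.136.166
  205.77.128.0/21 (205.77.128.0 - 205.77.135.255) does not contain 205.77.136.166
Longest matching prefix is /19 -> interface em6.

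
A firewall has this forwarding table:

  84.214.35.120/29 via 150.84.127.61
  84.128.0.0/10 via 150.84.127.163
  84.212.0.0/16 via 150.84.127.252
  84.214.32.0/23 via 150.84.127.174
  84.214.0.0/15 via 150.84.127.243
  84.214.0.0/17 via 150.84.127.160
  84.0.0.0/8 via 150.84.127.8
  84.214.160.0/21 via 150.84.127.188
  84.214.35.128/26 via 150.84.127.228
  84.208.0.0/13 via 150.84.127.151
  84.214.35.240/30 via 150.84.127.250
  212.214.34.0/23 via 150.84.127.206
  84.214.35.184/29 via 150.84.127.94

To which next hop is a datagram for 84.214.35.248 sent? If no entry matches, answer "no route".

150.84.127.160

Routes whose prefix contains 84.214.35.248:
  84.0.0.0/8 (84.0.0.0 - 84.255.255.255) -> 150.84.127.8
  84.208.0.0/13 (84.208.0.0 - 84.215.255.255) -> 150.84.127.151
  84.214.0.0/15 (84.214.0.0 - 84.215.255.255) -> 150.84.127.243
  84.214.0.0/17 (84.214.0.0 - 84.214.127.255) -> 150.84.127.160
More-specific entries that do NOT match:
  84.214.35.240/30 (84.214.35.240 - 84.214.35.243) does not contain 84.214.35.248
  84.214.35.120/29 (84.214.35.120 - 84.214.35.127) does not contain 84.214.35.248
  84.214.35.184/29 (84.214.35.184 - 84.214.35.191) does not contain 84.214.35.248
  84.214.35.128/26 (84.214.35.128 - 84.214.35.191) does not contain 84.214.35.248
  84.214.32.0/23 (84.214.32.0 - 84.214.33.255) does not contain 84.214.35.248
  212.214.34.0/23 (212.214.34.0 - 212.214.35.255) does not contain 84.214.35.248
  84.214.160.0/21 (84.214.160.0 - 84.214.167.255) does not contain 84.214.35.248
Longest matching prefix is /17 -> next hop 150.84.127.160.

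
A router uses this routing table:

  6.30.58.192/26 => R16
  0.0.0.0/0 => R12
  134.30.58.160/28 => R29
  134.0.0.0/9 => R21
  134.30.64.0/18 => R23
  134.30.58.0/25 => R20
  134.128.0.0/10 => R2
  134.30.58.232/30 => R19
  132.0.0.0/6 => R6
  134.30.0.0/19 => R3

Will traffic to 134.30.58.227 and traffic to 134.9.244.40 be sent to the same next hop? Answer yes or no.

134.30.58.227: longest match 134.0.0.0/9 -> R21
134.9.244.40: longest match 134.0.0.0/9 -> R21

yes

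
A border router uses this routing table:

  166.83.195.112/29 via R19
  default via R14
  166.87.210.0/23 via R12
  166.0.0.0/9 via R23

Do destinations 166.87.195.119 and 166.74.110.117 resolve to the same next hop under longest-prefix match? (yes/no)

yes

166.87.195.119: longest match 166.0.0.0/9 -> R23
166.74.110.117: longest match 166.0.0.0/9 -> R23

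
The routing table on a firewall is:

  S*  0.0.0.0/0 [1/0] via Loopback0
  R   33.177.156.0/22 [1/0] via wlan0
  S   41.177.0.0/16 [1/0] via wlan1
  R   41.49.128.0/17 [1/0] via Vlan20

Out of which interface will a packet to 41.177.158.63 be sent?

Routes whose prefix contains 41.177.158.63:
  0.0.0.0/0 (default, matches everything) -> Loopback0
  41.177.0.0/16 (41.177.0.0 - 41.177.255.255) -> wlan1
More-specific entries that do NOT match:
  33.177.156.0/22 (33.177.156.0 - 33.177.159.255) does not contain 41.177.158.63
  41.49.128.0/17 (41.49.128.0 - 41.49.255.255) does not contain 41.177.158.63
Longest matching prefix is /16 -> interface wlan1.

wlan1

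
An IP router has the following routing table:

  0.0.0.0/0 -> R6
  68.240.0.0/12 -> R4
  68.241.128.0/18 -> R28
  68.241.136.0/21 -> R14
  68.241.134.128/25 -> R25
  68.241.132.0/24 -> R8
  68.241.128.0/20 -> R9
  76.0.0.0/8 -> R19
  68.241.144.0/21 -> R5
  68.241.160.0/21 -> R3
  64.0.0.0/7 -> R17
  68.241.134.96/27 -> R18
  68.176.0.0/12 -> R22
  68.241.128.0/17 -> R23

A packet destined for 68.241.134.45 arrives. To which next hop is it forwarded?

Routes whose prefix contains 68.241.134.45:
  0.0.0.0/0 (default, matches everything) -> R6
  68.240.0.0/12 (68.240.0.0 - 68.255.255.255) -> R4
  68.241.128.0/17 (68.241.128.0 - 68.241.255.255) -> R23
  68.241.128.0/18 (68.241.128.0 - 68.241.191.255) -> R28
  68.241.128.0/20 (68.241.128.0 - 68.241.143.255) -> R9
More-specific entries that do NOT match:
  68.241.134.96/27 (68.241.134.96 - 68.241.134.127) does not contain 68.241.134.45
  68.241.134.128/25 (68.241.134.128 - 68.241.134.255) does not contain 68.241.134.45
  68.241.132.0/24 (68.241.132.0 - 68.241.132.255) does not contain 68.241.134.45
  68.241.136.0/21 (68.241.136.0 - 68.241.143.255) does not contain 68.241.134.45
  68.241.144.0/21 (68.241.144.0 - 68.241.151.255) does not contain 68.241.134.45
  68.241.160.0/21 (68.241.160.0 - 68.241.167.255) does not contain 68.241.134.45
Longest matching prefix is /20 -> next hop R9.

R9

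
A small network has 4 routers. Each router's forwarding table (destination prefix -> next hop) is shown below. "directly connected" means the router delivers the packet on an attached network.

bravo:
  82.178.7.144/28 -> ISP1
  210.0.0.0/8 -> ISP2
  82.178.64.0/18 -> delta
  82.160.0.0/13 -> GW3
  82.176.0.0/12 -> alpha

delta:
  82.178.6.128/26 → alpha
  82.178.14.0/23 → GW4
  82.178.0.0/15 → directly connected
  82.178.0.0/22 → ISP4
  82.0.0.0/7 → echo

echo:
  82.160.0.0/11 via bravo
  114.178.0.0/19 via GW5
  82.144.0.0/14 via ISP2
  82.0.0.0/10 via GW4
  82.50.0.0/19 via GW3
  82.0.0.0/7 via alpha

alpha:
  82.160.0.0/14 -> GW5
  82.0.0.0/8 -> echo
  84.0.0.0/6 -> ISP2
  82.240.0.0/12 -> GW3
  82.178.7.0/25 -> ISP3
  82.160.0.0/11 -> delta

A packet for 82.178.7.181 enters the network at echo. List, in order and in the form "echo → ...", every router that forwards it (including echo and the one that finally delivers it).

At echo: longest match for 82.178.7.181 is 82.160.0.0/11 -> bravo
At bravo: longest match for 82.178.7.181 is 82.176.0.0/12 -> alpha
At alpha: longest match for 82.178.7.181 is 82.160.0.0/11 -> delta
At delta: longest match for 82.178.7.181 is 82.178.0.0/15 -> directly connected

echo → bravo → alpha → delta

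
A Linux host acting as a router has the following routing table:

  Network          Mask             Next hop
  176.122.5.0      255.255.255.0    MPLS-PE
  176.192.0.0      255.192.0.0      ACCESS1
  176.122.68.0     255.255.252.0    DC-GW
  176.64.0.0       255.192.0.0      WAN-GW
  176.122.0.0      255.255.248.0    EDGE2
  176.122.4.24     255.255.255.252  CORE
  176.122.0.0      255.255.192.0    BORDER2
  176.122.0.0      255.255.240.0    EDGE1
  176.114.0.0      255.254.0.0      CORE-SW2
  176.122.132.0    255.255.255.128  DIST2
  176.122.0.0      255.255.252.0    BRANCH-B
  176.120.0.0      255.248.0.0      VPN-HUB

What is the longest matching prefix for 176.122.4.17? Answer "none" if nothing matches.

176.122.0.0/21

Entries matching 176.122.4.17:
  176.64.0.0/10 (176.64.0.0 - 176.127.255.255)
  176.120.0.0/13 (176.120.0.0 - 176.127.255.255)
  176.122.0.0/18 (176.122.0.0 - 176.122.63.255)
  176.122.0.0/20 (176.122.0.0 - 176.122.15.255)
  176.122.0.0/21 (176.122.0.0 - 176.122.7.255)
Most specific is 176.122.0.0/21.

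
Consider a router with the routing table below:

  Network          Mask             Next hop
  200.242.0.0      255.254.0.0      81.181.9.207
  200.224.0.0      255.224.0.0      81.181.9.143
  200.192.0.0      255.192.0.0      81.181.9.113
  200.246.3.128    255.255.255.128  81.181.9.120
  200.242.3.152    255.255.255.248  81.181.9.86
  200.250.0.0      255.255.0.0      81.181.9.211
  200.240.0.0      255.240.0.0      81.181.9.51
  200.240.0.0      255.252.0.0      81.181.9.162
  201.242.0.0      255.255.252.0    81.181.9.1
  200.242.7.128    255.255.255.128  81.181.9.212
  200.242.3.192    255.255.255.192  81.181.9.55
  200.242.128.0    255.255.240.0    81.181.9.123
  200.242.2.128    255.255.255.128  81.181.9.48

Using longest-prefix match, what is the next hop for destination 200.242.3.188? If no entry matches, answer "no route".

81.181.9.207

Routes whose prefix contains 200.242.3.188:
  200.192.0.0/10 (200.192.0.0 - 200.255.255.255) -> 81.181.9.113
  200.224.0.0/11 (200.224.0.0 - 200.255.255.255) -> 81.181.9.143
  200.240.0.0/12 (200.240.0.0 - 200.255.255.255) -> 81.181.9.51
  200.240.0.0/14 (200.240.0.0 - 200.243.255.255) -> 81.181.9.162
  200.242.0.0/15 (200.242.0.0 - 200.243.255.255) -> 81.181.9.207
More-specific entries that do NOT match:
  200.242.3.152/29 (200.242.3.152 - 200.242.3.159) does not contain 200.242.3.188
  200.242.3.192/26 (200.242.3.192 - 200.242.3.255) does not contain 200.242.3.188
  200.246.3.128/25 (200.246.3.128 - 200.246.3.255) does not contain 200.242.3.188
  200.242.7.128/25 (200.242.7.128 - 200.242.7.255) does not contain 200.242.3.188
  200.242.2.128/25 (200.242.2.128 - 200.242.2.255) does not contain 200.242.3.188
  201.242.0.0/22 (201.242.0.0 - 201.242.3.255) does not contain 200.242.3.188
  200.242.128.0/20 (200.242.128.0 - 200.242.143.255) does not contain 200.242.3.188
  200.250.0.0/16 (200.250.0.0 - 200.250.255.255) does not contain 200.242.3.188
Longest matching prefix is /15 -> next hop 81.181.9.207.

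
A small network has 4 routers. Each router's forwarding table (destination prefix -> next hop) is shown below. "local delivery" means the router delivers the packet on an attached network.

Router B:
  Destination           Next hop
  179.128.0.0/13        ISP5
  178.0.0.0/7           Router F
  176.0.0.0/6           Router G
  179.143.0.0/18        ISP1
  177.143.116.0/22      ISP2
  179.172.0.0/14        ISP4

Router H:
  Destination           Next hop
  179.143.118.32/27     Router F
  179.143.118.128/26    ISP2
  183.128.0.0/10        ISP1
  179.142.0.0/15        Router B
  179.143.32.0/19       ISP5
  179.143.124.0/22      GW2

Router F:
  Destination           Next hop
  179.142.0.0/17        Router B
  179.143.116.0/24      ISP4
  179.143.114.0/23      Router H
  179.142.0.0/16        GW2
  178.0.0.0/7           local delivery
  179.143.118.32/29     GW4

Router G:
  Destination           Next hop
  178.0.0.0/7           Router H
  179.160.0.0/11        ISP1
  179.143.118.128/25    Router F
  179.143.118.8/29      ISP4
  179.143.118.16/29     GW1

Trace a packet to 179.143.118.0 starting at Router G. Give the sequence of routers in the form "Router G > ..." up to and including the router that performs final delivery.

At Router G: longest match for 179.143.118.0 is 178.0.0.0/7 -> Router H
At Router H: longest match for 179.143.118.0 is 179.142.0.0/15 -> Router B
At Router B: longest match for 179.143.118.0 is 178.0.0.0/7 -> Router F
At Router F: longest match for 179.143.118.0 is 178.0.0.0/7 -> local delivery

Router G > Router H > Router B > Router F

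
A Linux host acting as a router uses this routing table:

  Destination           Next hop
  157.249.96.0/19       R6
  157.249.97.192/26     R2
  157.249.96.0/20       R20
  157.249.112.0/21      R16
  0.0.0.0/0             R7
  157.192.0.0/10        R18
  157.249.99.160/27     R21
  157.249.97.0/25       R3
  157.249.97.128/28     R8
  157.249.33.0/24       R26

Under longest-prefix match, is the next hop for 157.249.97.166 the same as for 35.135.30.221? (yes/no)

157.249.97.166: longest match 157.249.96.0/20 -> R20
35.135.30.221: longest match 0.0.0.0/0 -> R7

no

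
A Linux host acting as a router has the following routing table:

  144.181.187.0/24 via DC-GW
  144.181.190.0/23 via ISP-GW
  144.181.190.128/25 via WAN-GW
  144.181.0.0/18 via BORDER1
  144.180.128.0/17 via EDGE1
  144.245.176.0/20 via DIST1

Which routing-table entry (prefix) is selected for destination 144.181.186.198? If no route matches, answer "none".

none

144.181.186.198 is outside every listed prefix and there is no default route.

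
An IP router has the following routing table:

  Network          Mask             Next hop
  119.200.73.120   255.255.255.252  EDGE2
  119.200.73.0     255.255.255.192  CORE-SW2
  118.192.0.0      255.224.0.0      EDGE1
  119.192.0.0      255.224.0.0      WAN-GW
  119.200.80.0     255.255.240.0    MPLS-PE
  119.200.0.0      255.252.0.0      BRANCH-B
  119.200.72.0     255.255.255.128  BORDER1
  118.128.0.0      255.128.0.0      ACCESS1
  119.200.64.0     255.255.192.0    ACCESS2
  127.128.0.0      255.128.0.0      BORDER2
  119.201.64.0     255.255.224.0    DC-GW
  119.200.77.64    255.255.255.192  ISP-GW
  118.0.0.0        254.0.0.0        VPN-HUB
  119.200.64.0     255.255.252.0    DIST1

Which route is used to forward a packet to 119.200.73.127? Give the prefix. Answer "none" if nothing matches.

119.200.64.0/18

Entries matching 119.200.73.127:
  118.0.0.0/7 (118.0.0.0 - 119.255.255.255)
  119.192.0.0/11 (119.192.0.0 - 119.223.255.255)
  119.200.0.0/14 (119.200.0.0 - 119.203.255.255)
  119.200.64.0/18 (119.200.64.0 - 119.200.127.255)
Most specific is 119.200.64.0/18.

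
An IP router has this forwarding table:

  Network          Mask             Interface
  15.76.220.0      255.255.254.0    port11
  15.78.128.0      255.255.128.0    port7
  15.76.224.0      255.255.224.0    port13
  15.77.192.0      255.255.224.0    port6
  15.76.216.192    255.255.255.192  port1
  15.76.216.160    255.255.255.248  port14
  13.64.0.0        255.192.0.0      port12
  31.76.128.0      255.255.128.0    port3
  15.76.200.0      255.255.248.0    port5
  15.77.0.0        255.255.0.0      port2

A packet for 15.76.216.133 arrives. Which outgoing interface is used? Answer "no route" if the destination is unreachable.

No entry's prefix contains 15.76.216.133; there is no default route.

no route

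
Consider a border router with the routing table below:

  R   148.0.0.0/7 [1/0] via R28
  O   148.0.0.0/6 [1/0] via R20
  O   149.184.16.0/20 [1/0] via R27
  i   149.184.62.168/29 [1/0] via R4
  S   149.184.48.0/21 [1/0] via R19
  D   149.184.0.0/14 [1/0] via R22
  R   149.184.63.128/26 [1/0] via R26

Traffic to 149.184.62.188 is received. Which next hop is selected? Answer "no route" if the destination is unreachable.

R22

Routes whose prefix contains 149.184.62.188:
  148.0.0.0/6 (148.0.0.0 - 151.255.255.255) -> R20
  148.0.0.0/7 (148.0.0.0 - 149.255.255.255) -> R28
  149.184.0.0/14 (149.184.0.0 - 149.187.255.255) -> R22
More-specific entries that do NOT match:
  149.184.62.168/29 (149.184.62.168 - 149.184.62.175) does not contain 149.184.62.188
  149.184.63.128/26 (149.184.63.128 - 149.184.63.191) does not contain 149.184.62.188
  149.184.48.0/21 (149.184.48.0 - 149.184.55.255) does not contain 149.184.62.188
  149.184.16.0/20 (149.184.16.0 - 149.184.31.255) does not contain 149.184.62.188
Longest matching prefix is /14 -> next hop R22.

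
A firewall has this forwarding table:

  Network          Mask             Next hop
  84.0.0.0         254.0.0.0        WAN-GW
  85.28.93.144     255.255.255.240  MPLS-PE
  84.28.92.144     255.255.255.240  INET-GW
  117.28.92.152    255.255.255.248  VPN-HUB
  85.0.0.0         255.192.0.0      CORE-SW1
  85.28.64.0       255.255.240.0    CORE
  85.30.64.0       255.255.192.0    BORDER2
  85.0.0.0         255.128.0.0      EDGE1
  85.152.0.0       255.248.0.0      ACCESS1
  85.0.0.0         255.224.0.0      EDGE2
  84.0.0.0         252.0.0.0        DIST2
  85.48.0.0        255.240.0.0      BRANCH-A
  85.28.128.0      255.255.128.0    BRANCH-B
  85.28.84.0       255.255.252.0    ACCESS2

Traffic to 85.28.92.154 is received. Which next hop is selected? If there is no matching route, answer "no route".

EDGE2

Routes whose prefix contains 85.28.92.154:
  84.0.0.0/6 (84.0.0.0 - 87.255.255.255) -> DIST2
  84.0.0.0/7 (84.0.0.0 - 85.255.255.255) -> WAN-GW
  85.0.0.0/9 (85.0.0.0 - 85.127.255.255) -> EDGE1
  85.0.0.0/10 (85.0.0.0 - 85.63.255.255) -> CORE-SW1
  85.0.0.0/11 (85.0.0.0 - 85.31.255.255) -> EDGE2
More-specific entries that do NOT match:
  117.28.92.152/29 (117.28.92.152 - 117.28.92.159) does not contain 85.28.92.154
  85.28.93.144/28 (85.28.93.144 - 85.28.93.159) does not contain 85.28.92.154
  84.28.92.144/28 (84.28.92.144 - 84.28.92.159) does not contain 85.28.92.154
  85.28.84.0/22 (85.28.84.0 - 85.28.87.255) does not contain 85.28.92.154
  85.28.64.0/20 (85.28.64.0 - 85.28.79.255) does not contain 85.28.92.154
  85.30.64.0/18 (85.30.64.0 - 85.30.127.255) does not contain 85.28.92.154
  85.28.128.0/17 (85.28.128.0 - 85.28.255.255) does not contain 85.28.92.154
  85.152.0.0/13 (85.152.0.0 - 85.159.255.255) does not contain 85.28.92.154
  85.48.0.0/12 (85.48.0.0 - 85.63.255.255) does not contain 85.28.92.154
Longest matching prefix is /11 -> next hop EDGE2.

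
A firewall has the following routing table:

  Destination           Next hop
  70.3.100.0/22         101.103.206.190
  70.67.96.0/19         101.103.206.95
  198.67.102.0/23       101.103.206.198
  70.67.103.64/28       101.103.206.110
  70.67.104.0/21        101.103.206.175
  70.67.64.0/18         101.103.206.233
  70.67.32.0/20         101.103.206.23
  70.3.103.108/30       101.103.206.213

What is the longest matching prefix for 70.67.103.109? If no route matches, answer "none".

70.67.96.0/19

Entries matching 70.67.103.109:
  70.67.64.0/18 (70.67.64.0 - 70.67.127.255)
  70.67.96.0/19 (70.67.96.0 - 70.67.127.255)
Most specific is 70.67.96.0/19.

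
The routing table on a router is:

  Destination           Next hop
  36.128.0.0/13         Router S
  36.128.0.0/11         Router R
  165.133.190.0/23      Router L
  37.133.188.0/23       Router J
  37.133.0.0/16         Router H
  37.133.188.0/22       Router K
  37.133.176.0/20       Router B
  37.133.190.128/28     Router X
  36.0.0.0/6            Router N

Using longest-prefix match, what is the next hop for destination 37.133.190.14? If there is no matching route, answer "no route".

Router K

Routes whose prefix contains 37.133.190.14:
  36.0.0.0/6 (36.0.0.0 - 39.255.255.255) -> Router N
  37.133.0.0/16 (37.133.0.0 - 37.133.255.255) -> Router H
  37.133.176.0/20 (37.133.176.0 - 37.133.191.255) -> Router B
  37.133.188.0/22 (37.133.188.0 - 37.133.191.255) -> Router K
More-specific entries that do NOT match:
  37.133.190.128/28 (37.133.190.128 - 37.133.190.143) does not contain 37.133.190.14
  165.133.190.0/23 (165.133.190.0 - 165.133.191.255) does not contain 37.133.190.14
  37.133.188.0/23 (37.133.188.0 - 37.133.189.255) does not contain 37.133.190.14
Longest matching prefix is /22 -> next hop Router K.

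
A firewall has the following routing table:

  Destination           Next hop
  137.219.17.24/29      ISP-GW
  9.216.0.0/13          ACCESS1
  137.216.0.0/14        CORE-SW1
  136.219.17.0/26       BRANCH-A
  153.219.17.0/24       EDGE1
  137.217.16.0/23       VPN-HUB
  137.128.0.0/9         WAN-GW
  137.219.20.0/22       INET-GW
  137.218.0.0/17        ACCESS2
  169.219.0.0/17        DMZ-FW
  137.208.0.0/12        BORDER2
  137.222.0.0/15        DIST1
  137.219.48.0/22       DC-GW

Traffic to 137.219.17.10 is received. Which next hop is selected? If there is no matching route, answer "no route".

Routes whose prefix contains 137.219.17.10:
  137.128.0.0/9 (137.128.0.0 - 137.255.255.255) -> WAN-GW
  137.208.0.0/12 (137.208.0.0 - 137.223.255.255) -> BORDER2
  137.216.0.0/14 (137.216.0.0 - 137.219.255.255) -> CORE-SW1
More-specific entries that do NOT match:
  137.219.17.24/29 (137.219.17.24 - 137.219.17.31) does not contain 137.219.17.10
  136.219.17.0/26 (136.219.17.0 - 136.219.17.63) does not contain 137.219.17.10
  153.219.17.0/24 (153.219.17.0 - 153.219.17.255) does not contain 137.219.17.10
  137.217.16.0/23 (137.217.16.0 - 137.217.17.255) does not contain 137.219.17.10
  137.219.20.0/22 (137.219.20.0 - 137.219.23.255) does not contain 137.219.17.10
  137.219.48.0/22 (137.219.48.0 - 137.219.51.255) does not contain 137.219.17.10
  137.218.0.0/17 (137.218.0.0 - 137.218.127.255) does not contain 137.219.17.10
  169.219.0.0/17 (169.219.0.0 - 169.219.127.255) does not contain 137.219.17.10
  137.222.0.0/15 (137.222.0.0 - 137.223.255.255) does not contain 137.219.17.10
Longest matching prefix is /14 -> next hop CORE-SW1.

CORE-SW1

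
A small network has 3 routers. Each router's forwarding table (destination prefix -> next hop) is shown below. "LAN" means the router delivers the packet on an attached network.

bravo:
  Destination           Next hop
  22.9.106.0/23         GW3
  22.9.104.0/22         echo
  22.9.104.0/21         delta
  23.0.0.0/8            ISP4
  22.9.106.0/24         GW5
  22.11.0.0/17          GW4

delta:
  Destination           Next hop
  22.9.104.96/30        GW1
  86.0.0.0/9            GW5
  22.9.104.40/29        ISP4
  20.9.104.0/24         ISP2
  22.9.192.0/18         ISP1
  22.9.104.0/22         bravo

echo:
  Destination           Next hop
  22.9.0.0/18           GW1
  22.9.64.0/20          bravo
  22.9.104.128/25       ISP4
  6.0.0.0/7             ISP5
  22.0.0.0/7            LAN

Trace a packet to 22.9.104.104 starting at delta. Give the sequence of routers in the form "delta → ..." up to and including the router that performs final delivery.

delta → bravo → echo

At delta: longest match for 22.9.104.104 is 22.9.104.0/22 -> bravo
At bravo: longest match for 22.9.104.104 is 22.9.104.0/22 -> echo
At echo: longest match for 22.9.104.104 is 22.0.0.0/7 -> LAN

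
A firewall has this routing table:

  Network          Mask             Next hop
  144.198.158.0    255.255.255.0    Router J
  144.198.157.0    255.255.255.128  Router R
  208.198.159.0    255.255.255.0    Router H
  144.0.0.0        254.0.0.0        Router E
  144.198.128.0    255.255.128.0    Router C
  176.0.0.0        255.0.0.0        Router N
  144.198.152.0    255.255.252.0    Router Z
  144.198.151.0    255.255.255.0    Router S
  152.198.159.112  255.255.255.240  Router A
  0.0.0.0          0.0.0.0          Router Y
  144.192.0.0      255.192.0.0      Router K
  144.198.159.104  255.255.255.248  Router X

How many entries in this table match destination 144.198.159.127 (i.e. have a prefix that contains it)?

Prefixes containing 144.198.159.127:
  0.0.0.0/0 (default, matches everything)
  144.0.0.0/7 (144.0.0.0 - 145.255.255.255)
  144.192.0.0/10 (144.192.0.0 - 144.255.255.255)
  144.198.128.0/17 (144.198.128.0 - 144.198.255.255)
Total matching entries: 4.

4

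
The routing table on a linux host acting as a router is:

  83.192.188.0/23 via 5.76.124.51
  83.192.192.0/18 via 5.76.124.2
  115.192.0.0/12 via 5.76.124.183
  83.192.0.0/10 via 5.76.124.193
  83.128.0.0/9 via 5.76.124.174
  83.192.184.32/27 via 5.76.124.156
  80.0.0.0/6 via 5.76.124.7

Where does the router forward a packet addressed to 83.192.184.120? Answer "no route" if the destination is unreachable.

5.76.124.193

Routes whose prefix contains 83.192.184.120:
  80.0.0.0/6 (80.0.0.0 - 83.255.255.255) -> 5.76.124.7
  83.128.0.0/9 (83.128.0.0 - 83.255.255.255) -> 5.76.124.174
  83.192.0.0/10 (83.192.0.0 - 83.255.255.255) -> 5.76.124.193
More-specific entries that do NOT match:
  83.192.184.32/27 (83.192.184.32 - 83.192.184.63) does not contain 83.192.184.120
  83.192.188.0/23 (83.192.188.0 - 83.192.189.255) does not contain 83.192.184.120
  83.192.192.0/18 (83.192.192.0 - 83.192.255.255) does not contain 83.192.184.120
  115.192.0.0/12 (115.192.0.0 - 115.207.255.255) does not contain 83.192.184.120
Longest matching prefix is /10 -> next hop 5.76.124.193.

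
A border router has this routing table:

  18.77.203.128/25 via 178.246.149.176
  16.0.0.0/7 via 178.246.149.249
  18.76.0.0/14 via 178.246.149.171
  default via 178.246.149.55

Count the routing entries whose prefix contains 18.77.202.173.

Prefixes containing 18.77.202.173:
  0.0.0.0/0 (default, matches everything)
  18.76.0.0/14 (18.76.0.0 - 18.79.255.255)
Total matching entries: 2.

2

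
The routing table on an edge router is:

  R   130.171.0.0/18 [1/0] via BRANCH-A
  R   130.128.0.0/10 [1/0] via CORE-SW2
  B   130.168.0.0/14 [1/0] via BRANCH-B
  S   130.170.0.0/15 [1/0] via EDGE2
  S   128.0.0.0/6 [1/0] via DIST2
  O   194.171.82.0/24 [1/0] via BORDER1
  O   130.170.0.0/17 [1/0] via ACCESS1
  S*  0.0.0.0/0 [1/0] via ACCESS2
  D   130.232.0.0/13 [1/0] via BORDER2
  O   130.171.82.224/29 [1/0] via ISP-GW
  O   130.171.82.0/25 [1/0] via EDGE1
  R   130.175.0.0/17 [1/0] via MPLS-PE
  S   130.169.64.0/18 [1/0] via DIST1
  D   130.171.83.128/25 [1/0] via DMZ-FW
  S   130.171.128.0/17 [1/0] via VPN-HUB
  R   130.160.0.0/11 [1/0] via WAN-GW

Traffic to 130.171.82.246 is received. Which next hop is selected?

EDGE2

Routes whose prefix contains 130.171.82.246:
  0.0.0.0/0 (default, matches everything) -> ACCESS2
  128.0.0.0/6 (128.0.0.0 - 131.255.255.255) -> DIST2
  130.128.0.0/10 (130.128.0.0 - 130.191.255.255) -> CORE-SW2
  130.160.0.0/11 (130.160.0.0 - 130.191.255.255) -> WAN-GW
  130.168.0.0/14 (130.168.0.0 - 130.171.255.255) -> BRANCH-B
  130.170.0.0/15 (130.170.0.0 - 130.171.255.255) -> EDGE2
More-specific entries that do NOT match:
  130.171.82.224/29 (130.171.82.224 - 130.171.82.231) does not contain 130.171.82.246
  130.171.82.0/25 (130.171.82.0 - 130.171.82.127) does not contain 130.171.82.246
  130.171.83.128/25 (130.171.83.128 - 130.171.83.255) does not contain 130.171.82.246
  194.171.82.0/24 (194.171.82.0 - 194.171.82.255) does not contain 130.171.82.246
  130.171.0.0/18 (130.171.0.0 - 130.171.63.255) does not contain 130.171.82.246
  130.169.64.0/18 (130.169.64.0 - 130.169.127.255) does not contain 130.171.82.246
  130.170.0.0/17 (130.170.0.0 - 130.170.127.255) does not contain 130.171.82.246
  130.175.0.0/17 (130.175.0.0 - 130.175.127.255) does not contain 130.171.82.246
  130.171.128.0/17 (130.171.128.0 - 130.171.255.255) does not contain 130.171.82.246
Longest matching prefix is /15 -> next hop EDGE2.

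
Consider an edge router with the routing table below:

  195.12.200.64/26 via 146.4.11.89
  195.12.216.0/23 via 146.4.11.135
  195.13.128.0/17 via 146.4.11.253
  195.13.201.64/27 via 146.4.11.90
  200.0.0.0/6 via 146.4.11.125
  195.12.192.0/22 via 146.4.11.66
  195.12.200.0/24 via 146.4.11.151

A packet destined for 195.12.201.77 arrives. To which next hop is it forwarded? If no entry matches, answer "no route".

no route

No entry's prefix contains 195.12.201.77; there is no default route.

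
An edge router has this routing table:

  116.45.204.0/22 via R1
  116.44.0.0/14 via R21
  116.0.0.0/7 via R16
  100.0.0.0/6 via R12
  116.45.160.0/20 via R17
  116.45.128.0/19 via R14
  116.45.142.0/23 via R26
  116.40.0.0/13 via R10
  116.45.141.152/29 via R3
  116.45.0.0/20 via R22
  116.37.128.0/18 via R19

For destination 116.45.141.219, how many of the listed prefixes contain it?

4

Prefixes containing 116.45.141.219:
  116.0.0.0/7 (116.0.0.0 - 117.255.255.255)
  116.40.0.0/13 (116.40.0.0 - 116.47.255.255)
  116.44.0.0/14 (116.44.0.0 - 116.47.255.255)
  116.45.128.0/19 (116.45.128.0 - 116.45.159.255)
Total matching entries: 4.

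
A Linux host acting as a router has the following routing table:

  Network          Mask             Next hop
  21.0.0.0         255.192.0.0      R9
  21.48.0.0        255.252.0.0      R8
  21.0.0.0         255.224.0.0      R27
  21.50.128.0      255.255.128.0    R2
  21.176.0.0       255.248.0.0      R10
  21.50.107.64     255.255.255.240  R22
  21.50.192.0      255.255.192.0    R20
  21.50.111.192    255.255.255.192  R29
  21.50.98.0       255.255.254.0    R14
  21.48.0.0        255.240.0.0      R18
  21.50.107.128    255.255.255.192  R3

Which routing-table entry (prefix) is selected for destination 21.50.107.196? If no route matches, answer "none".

Entries matching 21.50.107.196:
  21.0.0.0/10 (21.0.0.0 - 21.63.255.255)
  21.48.0.0/12 (21.48.0.0 - 21.63.255.255)
  21.48.0.0/14 (21.48.0.0 - 21.51.255.255)
Most specific is 21.48.0.0/14.

21.48.0.0/14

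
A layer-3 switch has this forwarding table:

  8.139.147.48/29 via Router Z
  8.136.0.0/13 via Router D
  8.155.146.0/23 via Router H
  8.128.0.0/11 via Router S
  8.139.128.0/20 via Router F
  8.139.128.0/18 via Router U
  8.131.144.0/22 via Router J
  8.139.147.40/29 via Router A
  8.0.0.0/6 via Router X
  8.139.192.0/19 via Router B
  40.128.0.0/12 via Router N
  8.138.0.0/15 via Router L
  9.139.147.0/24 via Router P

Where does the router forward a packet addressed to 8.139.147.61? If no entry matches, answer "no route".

Routes whose prefix contains 8.139.147.61:
  8.0.0.0/6 (8.0.0.0 - 11.255.255.255) -> Router X
  8.128.0.0/11 (8.128.0.0 - 8.159.255.255) -> Router S
  8.136.0.0/13 (8.136.0.0 - 8.143.255.255) -> Router D
  8.138.0.0/15 (8.138.0.0 - 8.139.255.255) -> Router L
  8.139.128.0/18 (8.139.128.0 - 8.139.191.255) -> Router U
More-specific entries that do NOT match:
  8.139.147.48/29 (8.139.147.48 - 8.139.147.55) does not contain 8.139.147.61
  8.139.147.40/29 (8.139.147.40 - 8.139.147.47) does not contain 8.139.147.61
  9.139.147.0/24 (9.139.147.0 - 9.139.147.255) does not contain 8.139.147.61
  8.155.146.0/23 (8.155.146.0 - 8.155.147.255) does not contain 8.139.147.61
  8.131.144.0/22 (8.131.144.0 - 8.131.147.255) does not contain 8.139.147.61
  8.139.128.0/20 (8.139.128.0 - 8.139.143.255) does not contain 8.139.147.61
  8.139.192.0/19 (8.139.192.0 - 8.139.223.255) does not contain 8.139.147.61
Longest matching prefix is /18 -> next hop Router U.

Router U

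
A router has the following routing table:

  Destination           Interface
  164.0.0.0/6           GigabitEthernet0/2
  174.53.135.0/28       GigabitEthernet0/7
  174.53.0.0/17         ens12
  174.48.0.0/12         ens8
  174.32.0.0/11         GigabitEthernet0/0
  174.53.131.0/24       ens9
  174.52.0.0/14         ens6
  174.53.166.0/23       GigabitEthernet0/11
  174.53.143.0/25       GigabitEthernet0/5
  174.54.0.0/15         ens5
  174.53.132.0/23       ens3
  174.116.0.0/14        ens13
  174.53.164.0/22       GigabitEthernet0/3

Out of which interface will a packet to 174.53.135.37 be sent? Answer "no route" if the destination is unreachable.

Routes whose prefix contains 174.53.135.37:
  174.32.0.0/11 (174.32.0.0 - 174.63.255.255) -> GigabitEthernet0/0
  174.48.0.0/12 (174.48.0.0 - 174.63.255.255) -> ens8
  174.52.0.0/14 (174.52.0.0 - 174.55.255.255) -> ens6
More-specific entries that do NOT match:
  174.53.135.0/28 (174.53.135.0 - 174.53.135.15) does not contain 174.53.135.37
  174.53.143.0/25 (174.53.143.0 - 174.53.143.127) does not contain 174.53.135.37
  174.53.131.0/24 (174.53.131.0 - 174.53.131.255) does not contain 174.53.135.37
  174.53.166.0/23 (174.53.166.0 - 174.53.167.255) does not contain 174.53.135.37
  174.53.132.0/23 (174.53.132.0 - 174.53.133.255) does not contain 174.53.135.37
  174.53.164.0/22 (174.53.164.0 - 174.53.167.255) does not contain 174.53.135.37
  174.53.0.0/17 (174.53.0.0 - 174.53.127.255) does not contain 174.53.135.37
  174.54.0.0/15 (174.54.0.0 - 174.55.255.255) does not contain 174.53.135.37
Longest matching prefix is /14 -> interface ens6.

ens6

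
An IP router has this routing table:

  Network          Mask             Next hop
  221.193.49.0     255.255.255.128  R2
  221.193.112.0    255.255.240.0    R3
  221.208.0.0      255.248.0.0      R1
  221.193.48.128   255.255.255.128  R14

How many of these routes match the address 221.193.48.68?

0

No listed prefix contains 221.193.48.68.
Total matching entries: 0.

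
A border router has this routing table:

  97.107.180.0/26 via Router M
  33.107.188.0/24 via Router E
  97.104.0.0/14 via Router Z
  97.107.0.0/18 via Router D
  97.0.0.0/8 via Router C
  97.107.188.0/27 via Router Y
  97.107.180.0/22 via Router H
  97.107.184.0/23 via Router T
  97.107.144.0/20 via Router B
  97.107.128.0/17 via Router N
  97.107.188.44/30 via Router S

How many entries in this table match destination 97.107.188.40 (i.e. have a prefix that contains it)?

3

Prefixes containing 97.107.188.40:
  97.0.0.0/8 (97.0.0.0 - 97.255.255.255)
  97.104.0.0/14 (97.104.0.0 - 97.107.255.255)
  97.107.128.0/17 (97.107.128.0 - 97.107.255.255)
Total matching entries: 3.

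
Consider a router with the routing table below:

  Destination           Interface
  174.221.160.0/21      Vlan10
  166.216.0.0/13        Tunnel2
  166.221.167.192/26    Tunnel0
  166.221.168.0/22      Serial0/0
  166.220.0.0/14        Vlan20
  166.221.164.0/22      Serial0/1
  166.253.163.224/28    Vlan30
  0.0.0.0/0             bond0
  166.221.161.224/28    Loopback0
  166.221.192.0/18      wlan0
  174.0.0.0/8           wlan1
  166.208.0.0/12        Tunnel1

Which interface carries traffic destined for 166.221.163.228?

Vlan20

Routes whose prefix contains 166.221.163.228:
  0.0.0.0/0 (default, matches everything) -> bond0
  166.208.0.0/12 (166.208.0.0 - 166.223.255.255) -> Tunnel1
  166.216.0.0/13 (166.216.0.0 - 166.223.255.255) -> Tunnel2
  166.220.0.0/14 (166.220.0.0 - 166.223.255.255) -> Vlan20
More-specific entries that do NOT match:
  166.253.163.224/28 (166.253.163.224 - 166.253.163.239) does not contain 166.221.163.228
  166.221.161.224/28 (166.221.161.224 - 166.221.161.239) does not contain 166.221.163.228
  166.221.167.192/26 (166.221.167.192 - 166.221.167.255) does not contain 166.221.163.228
  166.221.168.0/22 (166.221.168.0 - 166.221.171.255) does not contain 166.221.163.228
  166.221.164.0/22 (166.221.164.0 - 166.221.167.255) does not contain 166.221.163.228
  174.221.160.0/21 (174.221.160.0 - 174.221.167.255) does not contain 166.221.163.228
  166.221.192.0/18 (166.221.192.0 - 166.221.255.255) does not contain 166.221.163.228
Longest matching prefix is /14 -> interface Vlan20.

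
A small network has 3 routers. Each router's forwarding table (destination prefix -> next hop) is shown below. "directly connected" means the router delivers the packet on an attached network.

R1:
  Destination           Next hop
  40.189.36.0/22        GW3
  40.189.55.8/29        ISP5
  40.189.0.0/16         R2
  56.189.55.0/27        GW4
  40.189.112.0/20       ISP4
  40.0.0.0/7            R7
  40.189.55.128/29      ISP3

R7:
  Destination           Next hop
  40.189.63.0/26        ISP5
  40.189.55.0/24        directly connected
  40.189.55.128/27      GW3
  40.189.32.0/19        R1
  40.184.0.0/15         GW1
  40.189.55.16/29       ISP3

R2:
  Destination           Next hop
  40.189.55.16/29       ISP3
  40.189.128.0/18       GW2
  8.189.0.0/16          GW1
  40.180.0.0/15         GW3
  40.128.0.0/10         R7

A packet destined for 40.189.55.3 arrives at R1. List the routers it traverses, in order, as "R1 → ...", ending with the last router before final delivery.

At R1: longest match for 40.189.55.3 is 40.189.0.0/16 -> R2
At R2: longest match for 40.189.55.3 is 40.128.0.0/10 -> R7
At R7: longest match for 40.189.55.3 is 40.189.55.0/24 -> directly connected

R1 → R2 → R7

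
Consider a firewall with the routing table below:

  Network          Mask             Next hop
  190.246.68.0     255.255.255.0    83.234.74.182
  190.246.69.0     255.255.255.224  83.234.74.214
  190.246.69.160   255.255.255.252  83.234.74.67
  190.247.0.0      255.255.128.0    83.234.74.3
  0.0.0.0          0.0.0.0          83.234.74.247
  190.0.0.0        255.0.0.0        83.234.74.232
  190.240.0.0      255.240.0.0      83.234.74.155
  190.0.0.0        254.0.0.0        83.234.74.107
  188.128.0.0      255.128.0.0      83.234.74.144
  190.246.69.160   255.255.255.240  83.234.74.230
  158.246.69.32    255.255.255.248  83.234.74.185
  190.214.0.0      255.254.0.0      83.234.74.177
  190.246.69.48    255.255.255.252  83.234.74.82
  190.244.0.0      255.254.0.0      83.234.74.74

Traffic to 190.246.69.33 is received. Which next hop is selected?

Routes whose prefix contains 190.246.69.33:
  0.0.0.0/0 (default, matches everything) -> 83.234.74.247
  190.0.0.0/7 (190.0.0.0 - 191.255.255.255) -> 83.234.74.107
  190.0.0.0/8 (190.0.0.0 - 190.255.255.255) -> 83.234.74.232
  190.240.0.0/12 (190.240.0.0 - 190.255.255.255) -> 83.234.74.155
More-specific entries that do NOT match:
  190.246.69.160/30 (190.246.69.160 - 190.246.69.163) does not contain 190.246.69.33
  190.246.69.48/30 (190.246.69.48 - 190.246.69.51) does not contain 190.246.69.33
  158.246.69.32/29 (158.246.69.32 - 158.246.69.39) does not contain 190.246.69.33
  190.246.69.160/28 (190.246.69.160 - 190.246.69.175) does not contain 190.246.69.33
  190.246.69.0/27 (190.246.69.0 - 190.246.69.31) does not contain 190.246.69.33
  190.246.68.0/24 (190.246.68.0 - 190.246.68.255) does not contain 190.246.69.33
  190.247.0.0/17 (190.247.0.0 - 190.247.127.255) does not contain 190.246.69.33
  190.214.0.0/15 (190.214.0.0 - 190.215.255.255) does not contain 190.246.69.33
  190.244.0.0/15 (190.244.0.0 - 190.245.255.255) does not contain 190.246.69.33
Longest matching prefix is /12 -> next hop 83.234.74.155.

83.234.74.155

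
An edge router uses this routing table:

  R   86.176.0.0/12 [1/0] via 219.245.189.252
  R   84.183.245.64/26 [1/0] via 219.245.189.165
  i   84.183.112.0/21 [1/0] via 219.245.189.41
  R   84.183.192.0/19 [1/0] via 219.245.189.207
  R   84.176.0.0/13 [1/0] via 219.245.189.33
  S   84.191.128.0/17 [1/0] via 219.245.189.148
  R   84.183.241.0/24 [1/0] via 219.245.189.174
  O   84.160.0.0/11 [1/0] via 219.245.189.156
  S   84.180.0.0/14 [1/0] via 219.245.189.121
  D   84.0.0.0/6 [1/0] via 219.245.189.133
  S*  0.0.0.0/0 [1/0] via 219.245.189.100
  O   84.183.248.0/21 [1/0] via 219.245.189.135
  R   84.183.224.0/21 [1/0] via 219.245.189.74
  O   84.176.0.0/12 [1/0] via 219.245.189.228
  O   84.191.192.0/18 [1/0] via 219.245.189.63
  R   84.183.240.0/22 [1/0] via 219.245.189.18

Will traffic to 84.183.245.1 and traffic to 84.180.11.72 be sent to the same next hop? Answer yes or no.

yes

84.183.245.1: longest match 84.180.0.0/14 -> 219.245.189.121
84.180.11.72: longest match 84.180.0.0/14 -> 219.245.189.121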